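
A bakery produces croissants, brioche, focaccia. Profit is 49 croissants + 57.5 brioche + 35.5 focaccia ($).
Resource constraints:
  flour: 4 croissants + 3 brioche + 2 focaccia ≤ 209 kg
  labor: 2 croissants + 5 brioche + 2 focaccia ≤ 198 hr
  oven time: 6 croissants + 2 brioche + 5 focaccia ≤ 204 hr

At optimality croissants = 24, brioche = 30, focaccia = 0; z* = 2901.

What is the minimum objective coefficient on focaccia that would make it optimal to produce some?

44

At the optimum: flour uses 186 of 209 (slack = 23); labor uses 198 of 198 (binding); oven time uses 204 of 204 (binding).
By complementary slackness, y = 0 for the non-binding constraint.
Dual feasibility on the basic columns requires 2·y_labor + 6·y_oven time = 49, 5·y_labor + 2·y_oven time = 57.5.
→ y_labor = 9.5 and y_oven time = 5.
focaccia enters the basis when its profit ≥ yᵀa₃ = 9.5·2 + 5·5 = 44.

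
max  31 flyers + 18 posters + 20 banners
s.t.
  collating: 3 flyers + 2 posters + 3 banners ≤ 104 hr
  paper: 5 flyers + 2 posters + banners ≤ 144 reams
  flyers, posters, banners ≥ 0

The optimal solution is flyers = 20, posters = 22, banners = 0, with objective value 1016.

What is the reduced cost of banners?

At the optimum: collating uses 104 of 104 (binding); paper uses 144 of 144 (binding).
From A_Bᵀ y = c: 3·y_collating + 5·y_paper = 31; 2·y_collating + 2·y_paper = 18.
→ y_collating = 7 and y_paper = 2.
Reduced cost of banners: c₃ − yᵀa₃ = 20 − (7·3 + 2·1) = 20 − 23 = -3.

-3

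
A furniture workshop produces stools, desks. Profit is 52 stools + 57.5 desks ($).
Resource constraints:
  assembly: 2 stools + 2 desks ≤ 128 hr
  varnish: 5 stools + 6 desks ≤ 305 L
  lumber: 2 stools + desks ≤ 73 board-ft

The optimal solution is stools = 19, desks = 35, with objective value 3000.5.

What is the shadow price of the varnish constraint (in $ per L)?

9

Binding: varnish and lumber. Non-binding: assembly (20 unused).
By complementary slackness, y = 0 for the non-binding constraint.
The binding rows give the dual system: 5·y_varnish + 2·y_lumber = 52 and 6·y_varnish + 1·y_lumber = 57.5.
Solving: y_varnish = 9, y_lumber = 3.5.
Shadow price of varnish = 9.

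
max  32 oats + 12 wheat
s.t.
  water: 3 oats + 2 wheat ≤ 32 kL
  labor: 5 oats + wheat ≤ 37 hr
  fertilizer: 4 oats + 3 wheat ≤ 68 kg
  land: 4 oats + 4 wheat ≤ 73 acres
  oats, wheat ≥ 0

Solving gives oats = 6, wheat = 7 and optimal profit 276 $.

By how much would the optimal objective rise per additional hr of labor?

Check each constraint at x*: water 32/32 (tight); labor 37/37 (tight); fertilizer 45/68 (slack 23); land 52/73 (slack 21).
Since fertilizer, land are not tight, their duals are 0.
Dual feasibility on the basic columns requires 3·y_water + 5·y_labor = 32, 2·y_water + 1·y_labor = 12.
This yields shadow prices y_water = 4, y_labor = 4.
Shadow price of labor = 4.

4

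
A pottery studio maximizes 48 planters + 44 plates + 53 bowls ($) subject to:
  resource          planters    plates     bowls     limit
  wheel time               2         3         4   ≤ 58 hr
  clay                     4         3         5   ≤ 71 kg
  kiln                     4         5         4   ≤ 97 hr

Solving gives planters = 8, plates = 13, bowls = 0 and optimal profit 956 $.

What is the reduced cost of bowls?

Check each constraint at x*: wheel time 55/58 (slack 3); clay 71/71 (tight); kiln 97/97 (tight).
Since wheel time is not tight, its dual is 0.
From A_Bᵀ y = c: 4·y_clay + 4·y_kiln = 48; 3·y_clay + 5·y_kiln = 44.
→ y_clay = 8 and y_kiln = 4.
Reduced cost of bowls: c₃ − yᵀa₃ = 53 − (8·5 + 4·4) = 53 − 56 = -3.

-3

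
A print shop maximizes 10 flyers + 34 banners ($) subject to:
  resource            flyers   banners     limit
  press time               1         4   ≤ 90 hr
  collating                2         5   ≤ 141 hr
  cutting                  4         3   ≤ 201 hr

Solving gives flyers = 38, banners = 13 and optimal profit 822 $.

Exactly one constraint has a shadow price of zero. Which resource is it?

cutting

press time: 90/90 (binding)
collating: 141/141 (binding)
cutting: 191/201 (slack 10)
By complementary slackness, a constraint with positive slack has shadow price 0 → cutting.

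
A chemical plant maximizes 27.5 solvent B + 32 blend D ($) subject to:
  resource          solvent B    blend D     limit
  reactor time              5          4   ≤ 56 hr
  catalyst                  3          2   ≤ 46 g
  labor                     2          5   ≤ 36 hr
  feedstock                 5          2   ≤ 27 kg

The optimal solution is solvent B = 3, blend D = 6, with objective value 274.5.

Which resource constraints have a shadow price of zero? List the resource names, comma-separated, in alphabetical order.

reactor time: 39/56 (slack 17)
catalyst: 21/46 (slack 25)
labor: 36/36 (binding)
feedstock: 27/27 (binding)
By complementary slackness, a constraint with positive slack has shadow price 0 → catalyst, reactor time.

catalyst, reactor time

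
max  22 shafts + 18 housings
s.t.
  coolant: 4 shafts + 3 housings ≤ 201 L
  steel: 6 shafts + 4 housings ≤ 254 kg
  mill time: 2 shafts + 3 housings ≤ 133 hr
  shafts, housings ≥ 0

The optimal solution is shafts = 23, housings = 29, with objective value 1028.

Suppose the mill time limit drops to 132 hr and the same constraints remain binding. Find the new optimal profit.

1026

Binding: steel and mill time. Non-binding: coolant (22 unused).
Slack constraints have shadow price 0 (complementary slackness).
Dual feasibility on the basic columns requires 6·y_steel + 2·y_mill time = 22, 4·y_steel + 3·y_mill time = 18.
This yields shadow prices y_steel = 3, y_mill time = 2.
Δz = y_mill time·Δb = 2 × (-1) = -2, so new z* = 1028 − 2 = 1026.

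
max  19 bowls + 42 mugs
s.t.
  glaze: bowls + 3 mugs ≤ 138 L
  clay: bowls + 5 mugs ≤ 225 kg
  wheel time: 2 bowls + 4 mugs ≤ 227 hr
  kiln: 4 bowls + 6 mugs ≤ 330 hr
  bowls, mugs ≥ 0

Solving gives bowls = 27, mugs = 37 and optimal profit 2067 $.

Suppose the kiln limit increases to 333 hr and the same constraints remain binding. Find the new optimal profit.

2074.5

Binding: glaze and kiln. Non-binding: clay (13 unused), wheel time (25 unused).
By complementary slackness, y = 0 for the non-binding constraints.
The binding rows give the dual system: 1·y_glaze + 4·y_kiln = 19 and 3·y_glaze + 6·y_kiln = 42.
Solving: y_glaze = 9, y_kiln = 2.5.
Δz = y_kiln·Δb = 2.5 × (3) = 7.5, so new z* = 2067 + 7.5 = 2074.5.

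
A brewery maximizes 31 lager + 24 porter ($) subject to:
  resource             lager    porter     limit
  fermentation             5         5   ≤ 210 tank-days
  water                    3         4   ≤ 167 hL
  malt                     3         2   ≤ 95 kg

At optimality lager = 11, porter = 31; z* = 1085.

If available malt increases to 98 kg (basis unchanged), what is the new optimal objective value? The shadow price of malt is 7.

1106

Δb = 3, so new z* = 1085 + (7)·(3) = 1085 + 21 = 1106.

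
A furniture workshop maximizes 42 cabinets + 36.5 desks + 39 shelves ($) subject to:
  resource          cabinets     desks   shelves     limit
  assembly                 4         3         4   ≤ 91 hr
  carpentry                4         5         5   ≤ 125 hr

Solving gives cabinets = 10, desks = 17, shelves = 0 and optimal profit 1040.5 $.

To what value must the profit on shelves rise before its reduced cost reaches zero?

Check each constraint at x*: assembly 91/91 (tight); carpentry 125/125 (tight).
From A_Bᵀ y = c: 4·y_assembly + 4·y_carpentry = 42; 3·y_assembly + 5·y_carpentry = 36.5.
Solving: y_assembly = 8, y_carpentry = 2.5.
shelves enters the basis when its profit ≥ yᵀa₃ = 8·4 + 2.5·5 = 44.5.

44.5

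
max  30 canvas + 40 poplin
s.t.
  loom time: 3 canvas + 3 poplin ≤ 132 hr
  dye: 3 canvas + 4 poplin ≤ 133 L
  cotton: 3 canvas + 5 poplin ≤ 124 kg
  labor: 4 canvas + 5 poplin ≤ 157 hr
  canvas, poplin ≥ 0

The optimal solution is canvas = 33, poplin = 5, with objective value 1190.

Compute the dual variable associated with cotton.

Binding: cotton and labor. Non-binding: loom time (18 unused), dye (14 unused).
Since loom time, dye are not tight, their duals are 0.
Dual feasibility on the basic columns requires 3·y_cotton + 4·y_labor = 30, 5·y_cotton + 5·y_labor = 40.
Solving: y_cotton = 2, y_labor = 6.
Shadow price of cotton = 2.

2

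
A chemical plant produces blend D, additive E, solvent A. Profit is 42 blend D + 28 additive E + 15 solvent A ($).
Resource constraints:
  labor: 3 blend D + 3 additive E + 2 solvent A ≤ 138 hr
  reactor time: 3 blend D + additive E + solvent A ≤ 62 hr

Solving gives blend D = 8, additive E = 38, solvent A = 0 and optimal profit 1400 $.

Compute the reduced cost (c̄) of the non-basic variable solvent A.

Check each constraint at x*: labor 138/138 (tight); reactor time 62/62 (tight).
From A_Bᵀ y = c: 3·y_labor + 3·y_reactor time = 42; 3·y_labor + 1·y_reactor time = 28.
Solving: y_labor = 7, y_reactor time = 7.
Reduced cost of solvent A: c₃ − yᵀa₃ = 15 − (7·2 + 7·1) = 15 − 21 = -6.

-6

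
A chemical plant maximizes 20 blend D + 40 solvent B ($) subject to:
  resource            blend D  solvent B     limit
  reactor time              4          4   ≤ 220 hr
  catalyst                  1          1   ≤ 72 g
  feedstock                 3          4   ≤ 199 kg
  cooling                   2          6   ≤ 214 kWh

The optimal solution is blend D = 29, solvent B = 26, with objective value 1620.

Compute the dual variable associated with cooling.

Check each constraint at x*: reactor time 220/220 (tight); catalyst 55/72 (slack 17); feedstock 191/199 (slack 8); cooling 214/214 (tight).
By complementary slackness, y = 0 for the non-binding constraints.
The binding rows give the dual system: 4·y_reactor time + 2·y_cooling = 20 and 4·y_reactor time + 6·y_cooling = 40.
This yields shadow prices y_reactor time = 2.5, y_cooling = 5.
Shadow price of cooling = 5.

5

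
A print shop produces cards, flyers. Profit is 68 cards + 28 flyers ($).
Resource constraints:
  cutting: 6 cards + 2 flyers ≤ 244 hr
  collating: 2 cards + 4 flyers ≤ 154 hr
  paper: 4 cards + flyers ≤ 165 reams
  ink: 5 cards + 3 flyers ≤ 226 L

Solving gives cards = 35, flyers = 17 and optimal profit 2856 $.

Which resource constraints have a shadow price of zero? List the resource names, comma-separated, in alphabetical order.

cutting: 244/244 (binding)
collating: 138/154 (slack 16)
paper: 157/165 (slack 8)
ink: 226/226 (binding)
By complementary slackness, a constraint with positive slack has shadow price 0 → collating, paper.

collating, paper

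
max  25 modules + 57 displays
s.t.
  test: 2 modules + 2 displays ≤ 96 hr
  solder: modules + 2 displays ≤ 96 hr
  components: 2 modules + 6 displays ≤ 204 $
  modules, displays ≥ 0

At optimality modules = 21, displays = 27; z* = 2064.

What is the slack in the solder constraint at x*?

solder used = 1·21 + 2·27 = 75; slack = 96 − 75 = 21.

21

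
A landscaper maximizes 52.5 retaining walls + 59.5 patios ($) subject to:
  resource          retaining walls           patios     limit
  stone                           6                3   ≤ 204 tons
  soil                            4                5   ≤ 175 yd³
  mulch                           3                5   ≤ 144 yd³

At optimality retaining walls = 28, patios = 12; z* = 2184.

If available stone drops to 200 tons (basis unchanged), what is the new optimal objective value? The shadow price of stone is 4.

2168

Δb = -4, so new z* = 2184 + (4)·(-4) = 2184 − 16 = 2168.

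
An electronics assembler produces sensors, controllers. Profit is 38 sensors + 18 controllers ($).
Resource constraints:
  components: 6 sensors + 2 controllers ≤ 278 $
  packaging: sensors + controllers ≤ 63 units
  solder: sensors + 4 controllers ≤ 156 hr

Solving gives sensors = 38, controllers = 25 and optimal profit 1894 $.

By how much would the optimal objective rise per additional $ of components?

5

Check each constraint at x*: components 278/278 (tight); packaging 63/63 (tight); solder 138/156 (slack 18).
Slack constraints have shadow price 0 (complementary slackness).
The binding rows give the dual system: 6·y_components + 1·y_packaging = 38 and 2·y_components + 1·y_packaging = 18.
This yields shadow prices y_components = 5, y_packaging = 8.
Shadow price of components = 5.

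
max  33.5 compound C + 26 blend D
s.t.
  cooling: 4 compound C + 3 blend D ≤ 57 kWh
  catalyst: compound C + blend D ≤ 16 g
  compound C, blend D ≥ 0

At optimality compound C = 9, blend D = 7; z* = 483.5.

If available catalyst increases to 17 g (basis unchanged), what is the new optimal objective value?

487

At the optimum: cooling uses 57 of 57 (binding); catalyst uses 16 of 16 (binding).
From A_Bᵀ y = c: 4·y_cooling + 1·y_catalyst = 33.5; 3·y_cooling + 1·y_catalyst = 26.
This yields shadow prices y_cooling = 7.5, y_catalyst = 3.5.
Δz = y_catalyst·Δb = 3.5 × (1) = 3.5, so new z* = 483.5 + 3.5 = 487.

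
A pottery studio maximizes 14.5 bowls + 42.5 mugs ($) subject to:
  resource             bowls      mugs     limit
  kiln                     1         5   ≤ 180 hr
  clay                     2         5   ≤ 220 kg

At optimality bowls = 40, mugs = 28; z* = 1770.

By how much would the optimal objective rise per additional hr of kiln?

2.5

Check each constraint at x*: kiln 180/180 (tight); clay 220/220 (tight).
The binding rows give the dual system: 1·y_kiln + 2·y_clay = 14.5 and 5·y_kiln + 5·y_clay = 42.5.
This yields shadow prices y_kiln = 2.5, y_clay = 6.
Shadow price of kiln = 2.5.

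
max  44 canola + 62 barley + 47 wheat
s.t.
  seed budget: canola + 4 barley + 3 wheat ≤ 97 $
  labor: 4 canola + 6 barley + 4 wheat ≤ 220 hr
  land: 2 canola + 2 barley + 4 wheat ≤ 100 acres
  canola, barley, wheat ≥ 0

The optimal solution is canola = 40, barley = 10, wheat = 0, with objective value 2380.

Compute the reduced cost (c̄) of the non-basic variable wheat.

At the optimum: seed budget uses 80 of 97 (slack = 17); labor uses 220 of 220 (binding); land uses 100 of 100 (binding).
Slack constraints have shadow price 0 (complementary slackness).
Dual feasibility on the basic columns requires 4·y_labor + 2·y_land = 44, 6·y_labor + 2·y_land = 62.
→ y_labor = 9 and y_land = 4.
Reduced cost of wheat: c₃ − yᵀa₃ = 47 − (9·4 + 4·4) = 47 − 52 = -5.

-5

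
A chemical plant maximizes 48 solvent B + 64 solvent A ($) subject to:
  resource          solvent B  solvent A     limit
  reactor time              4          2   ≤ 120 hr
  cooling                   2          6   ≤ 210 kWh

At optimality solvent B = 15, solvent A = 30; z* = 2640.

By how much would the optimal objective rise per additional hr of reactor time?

8

At the optimum: reactor time uses 120 of 120 (binding); cooling uses 210 of 210 (binding).
Dual feasibility on the basic columns requires 4·y_reactor time + 2·y_cooling = 48, 2·y_reactor time + 6·y_cooling = 64.
Solving: y_reactor time = 8, y_cooling = 8.
Shadow price of reactor time = 8.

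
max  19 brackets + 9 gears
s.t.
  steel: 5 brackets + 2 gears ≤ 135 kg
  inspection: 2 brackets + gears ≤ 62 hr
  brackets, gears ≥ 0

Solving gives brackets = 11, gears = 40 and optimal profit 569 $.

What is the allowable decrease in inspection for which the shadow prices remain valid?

8

Binding constraints: steel, inspection. The basis is B = [[5,2],[2,1]] with det 1.
Per unit decrease in inspection, x* moves by d = (2, -5).
The basis stays optimal until gears reaches 0; allowable decrease = 8 hr.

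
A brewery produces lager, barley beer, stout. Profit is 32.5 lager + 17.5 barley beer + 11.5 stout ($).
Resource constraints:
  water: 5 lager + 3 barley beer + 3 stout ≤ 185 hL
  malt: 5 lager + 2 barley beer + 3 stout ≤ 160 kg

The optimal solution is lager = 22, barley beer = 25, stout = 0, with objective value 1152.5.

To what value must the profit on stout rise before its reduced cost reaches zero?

19.5

Check each constraint at x*: water 185/185 (tight); malt 160/160 (tight).
The binding rows give the dual system: 5·y_water + 5·y_malt = 32.5 and 3·y_water + 2·y_malt = 17.5.
→ y_water = 4.5 and y_malt = 2.
stout enters the basis when its profit ≥ yᵀa₃ = 4.5·3 + 2·3 = 19.5.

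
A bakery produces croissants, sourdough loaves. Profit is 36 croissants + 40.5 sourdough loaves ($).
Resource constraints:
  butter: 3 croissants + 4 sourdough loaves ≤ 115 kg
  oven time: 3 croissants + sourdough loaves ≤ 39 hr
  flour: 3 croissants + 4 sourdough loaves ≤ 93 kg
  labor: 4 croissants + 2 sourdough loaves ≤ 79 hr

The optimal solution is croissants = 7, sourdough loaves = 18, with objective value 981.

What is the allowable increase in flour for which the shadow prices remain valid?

22

Binding constraints: oven time, flour. The basis is B = [[3,1],[3,4]] with det 9.
Per unit increase in flour, x* moves by d = (-0.1111, 0.3333).
The basis stays optimal until butter becomes binding; allowable increase = 22 kg.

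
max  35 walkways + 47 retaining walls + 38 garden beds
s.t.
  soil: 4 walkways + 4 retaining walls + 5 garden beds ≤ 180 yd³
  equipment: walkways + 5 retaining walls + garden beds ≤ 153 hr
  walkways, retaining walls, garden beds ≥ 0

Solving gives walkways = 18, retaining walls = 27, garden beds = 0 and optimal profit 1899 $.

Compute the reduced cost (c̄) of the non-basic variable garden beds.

Check each constraint at x*: soil 180/180 (tight); equipment 153/153 (tight).
From A_Bᵀ y = c: 4·y_soil + 1·y_equipment = 35; 4·y_soil + 5·y_equipment = 47.
Solving: y_soil = 8, y_equipment = 3.
Reduced cost of garden beds: c₃ − yᵀa₃ = 38 − (8·5 + 3·1) = 38 − 43 = -5.

-5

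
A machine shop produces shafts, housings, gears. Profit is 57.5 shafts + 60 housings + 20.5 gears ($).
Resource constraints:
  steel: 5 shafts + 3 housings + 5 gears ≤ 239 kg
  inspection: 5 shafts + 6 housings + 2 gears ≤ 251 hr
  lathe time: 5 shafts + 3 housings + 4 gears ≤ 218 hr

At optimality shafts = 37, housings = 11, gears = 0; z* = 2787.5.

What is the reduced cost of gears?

Check each constraint at x*: steel 218/239 (slack 21); inspection 251/251 (tight); lathe time 218/218 (tight).
By complementary slackness, y = 0 for the non-binding constraint.
From A_Bᵀ y = c: 5·y_inspection + 5·y_lathe time = 57.5; 6·y_inspection + 3·y_lathe time = 60.
Solving: y_inspection = 8.5, y_lathe time = 3.
Reduced cost of gears: c₃ − yᵀa₃ = 20.5 − (8.5·2 + 3·4) = 20.5 − 29 = -8.5.

-8.5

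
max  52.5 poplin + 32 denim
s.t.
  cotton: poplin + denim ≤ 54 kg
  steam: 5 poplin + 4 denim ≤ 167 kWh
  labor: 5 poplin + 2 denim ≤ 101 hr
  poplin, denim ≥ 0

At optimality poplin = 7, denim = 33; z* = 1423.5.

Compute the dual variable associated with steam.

5.5

Check each constraint at x*: cotton 40/54 (slack 14); steam 167/167 (tight); labor 101/101 (tight).
By complementary slackness, y = 0 for the non-binding constraint.
From A_Bᵀ y = c: 5·y_steam + 5·y_labor = 52.5; 4·y_steam + 2·y_labor = 32.
This yields shadow prices y_steam = 5.5, y_labor = 5.
Shadow price of steam = 5.5.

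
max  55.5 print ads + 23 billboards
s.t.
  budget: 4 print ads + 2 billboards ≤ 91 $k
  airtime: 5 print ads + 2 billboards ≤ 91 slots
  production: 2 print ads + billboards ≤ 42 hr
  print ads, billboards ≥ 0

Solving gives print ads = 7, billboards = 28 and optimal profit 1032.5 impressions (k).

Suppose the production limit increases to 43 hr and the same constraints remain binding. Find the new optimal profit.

1036.5

Check each constraint at x*: budget 84/91 (slack 7); airtime 91/91 (tight); production 42/42 (tight).
Slack constraints have shadow price 0 (complementary slackness).
The binding rows give the dual system: 5·y_airtime + 2·y_production = 55.5 and 2·y_airtime + 1·y_production = 23.
This yields shadow prices y_airtime = 9.5, y_production = 4.
Δz = y_production·Δb = 4 × (1) = 4, so new z* = 1032.5 + 4 = 1036.5.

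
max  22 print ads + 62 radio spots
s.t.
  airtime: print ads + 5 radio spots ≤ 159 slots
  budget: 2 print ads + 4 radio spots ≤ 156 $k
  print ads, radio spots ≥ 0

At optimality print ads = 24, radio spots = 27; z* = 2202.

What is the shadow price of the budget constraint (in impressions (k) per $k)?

8

Check each constraint at x*: airtime 159/159 (tight); budget 156/156 (tight).
The binding rows give the dual system: 1·y_airtime + 2·y_budget = 22 and 5·y_airtime + 4·y_budget = 62.
This yields shadow prices y_airtime = 6, y_budget = 8.
Shadow price of budget = 8.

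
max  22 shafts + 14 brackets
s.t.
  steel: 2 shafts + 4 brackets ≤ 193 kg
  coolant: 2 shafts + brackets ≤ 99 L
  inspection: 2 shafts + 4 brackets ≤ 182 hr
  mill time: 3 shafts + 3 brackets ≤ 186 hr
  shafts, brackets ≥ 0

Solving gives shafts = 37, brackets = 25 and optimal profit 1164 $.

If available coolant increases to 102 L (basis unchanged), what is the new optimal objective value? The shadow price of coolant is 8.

Δb = 3, so new z* = 1164 + (8)·(3) = 1164 + 24 = 1188.

1188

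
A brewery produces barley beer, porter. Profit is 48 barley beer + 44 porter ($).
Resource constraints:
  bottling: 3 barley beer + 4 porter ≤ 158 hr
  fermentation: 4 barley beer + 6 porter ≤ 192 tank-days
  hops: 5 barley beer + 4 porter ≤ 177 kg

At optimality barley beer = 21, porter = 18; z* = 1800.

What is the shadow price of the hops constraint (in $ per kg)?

At the optimum: bottling uses 135 of 158 (slack = 23); fermentation uses 192 of 192 (binding); hops uses 177 of 177 (binding).
Since bottling is not tight, its dual is 0.
Dual feasibility on the basic columns requires 4·y_fermentation + 5·y_hops = 48, 6·y_fermentation + 4·y_hops = 44.
This yields shadow prices y_fermentation = 2, y_hops = 8.
Shadow price of hops = 8.

8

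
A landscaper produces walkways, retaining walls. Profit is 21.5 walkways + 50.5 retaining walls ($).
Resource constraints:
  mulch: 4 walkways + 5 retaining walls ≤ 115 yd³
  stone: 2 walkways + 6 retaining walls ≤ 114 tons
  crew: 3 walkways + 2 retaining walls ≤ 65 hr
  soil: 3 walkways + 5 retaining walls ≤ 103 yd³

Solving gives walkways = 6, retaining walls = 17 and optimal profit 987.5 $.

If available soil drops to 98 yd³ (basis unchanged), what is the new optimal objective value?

Check each constraint at x*: mulch 109/115 (slack 6); stone 114/114 (tight); crew 52/65 (slack 13); soil 103/103 (tight).
Since mulch, crew are not tight, their duals are 0.
From A_Bᵀ y = c: 2·y_stone + 3·y_soil = 21.5; 6·y_stone + 5·y_soil = 50.5.
Solving: y_stone = 5.5, y_soil = 3.5.
Δz = y_soil·Δb = 3.5 × (-5) = -17.5, so new z* = 987.5 − 17.5 = 970.

970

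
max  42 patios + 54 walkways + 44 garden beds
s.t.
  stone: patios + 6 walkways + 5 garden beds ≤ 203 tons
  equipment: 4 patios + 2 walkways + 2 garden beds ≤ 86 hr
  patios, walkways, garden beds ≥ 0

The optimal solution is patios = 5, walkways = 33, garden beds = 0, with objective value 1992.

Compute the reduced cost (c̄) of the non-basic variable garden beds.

-4

Check each constraint at x*: stone 203/203 (tight); equipment 86/86 (tight).
Dual feasibility on the basic columns requires 1·y_stone + 4·y_equipment = 42, 6·y_stone + 2·y_equipment = 54.
This yields shadow prices y_stone = 6, y_equipment = 9.
Reduced cost of garden beds: c₃ − yᵀa₃ = 44 − (6·5 + 9·2) = 44 − 48 = -4.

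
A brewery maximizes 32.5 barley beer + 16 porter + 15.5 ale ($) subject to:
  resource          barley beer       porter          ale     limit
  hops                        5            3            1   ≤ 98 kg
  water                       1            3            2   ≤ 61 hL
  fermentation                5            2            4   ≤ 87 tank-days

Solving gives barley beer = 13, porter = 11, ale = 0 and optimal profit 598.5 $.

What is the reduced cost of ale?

Check each constraint at x*: hops 98/98 (tight); water 46/61 (slack 15); fermentation 87/87 (tight).
Since water is not tight, its dual is 0.
The binding rows give the dual system: 5·y_hops + 5·y_fermentation = 32.5 and 3·y_hops + 2·y_fermentation = 16.
This yields shadow prices y_hops = 3, y_fermentation = 3.5.
Reduced cost of ale: c₃ − yᵀa₃ = 15.5 − (3·1 + 3.5·4) = 15.5 − 17 = -1.5.

-1.5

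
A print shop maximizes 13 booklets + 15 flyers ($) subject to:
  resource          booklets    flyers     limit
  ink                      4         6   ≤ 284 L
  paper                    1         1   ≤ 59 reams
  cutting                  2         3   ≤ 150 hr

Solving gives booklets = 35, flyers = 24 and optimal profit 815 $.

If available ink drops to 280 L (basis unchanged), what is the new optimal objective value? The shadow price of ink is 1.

811

Δb = -4, so new z* = 815 + (1)·(-4) = 815 − 4 = 811.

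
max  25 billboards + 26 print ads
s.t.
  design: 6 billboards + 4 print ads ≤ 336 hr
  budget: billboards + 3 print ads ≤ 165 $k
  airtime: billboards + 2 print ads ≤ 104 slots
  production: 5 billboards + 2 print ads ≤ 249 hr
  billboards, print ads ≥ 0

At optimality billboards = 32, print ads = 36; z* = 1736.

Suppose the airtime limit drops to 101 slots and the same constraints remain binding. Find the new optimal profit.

At the optimum: design uses 336 of 336 (binding); budget uses 140 of 165 (slack = 25); airtime uses 104 of 104 (binding); production uses 232 of 249 (slack = 17).
Slack constraints have shadow price 0 (complementary slackness).
The binding rows give the dual system: 6·y_design + 1·y_airtime = 25 and 4·y_design + 2·y_airtime = 26.
Solving: y_design = 3, y_airtime = 7.
Δz = y_airtime·Δb = 7 × (-3) = -21, so new z* = 1736 − 21 = 1715.

1715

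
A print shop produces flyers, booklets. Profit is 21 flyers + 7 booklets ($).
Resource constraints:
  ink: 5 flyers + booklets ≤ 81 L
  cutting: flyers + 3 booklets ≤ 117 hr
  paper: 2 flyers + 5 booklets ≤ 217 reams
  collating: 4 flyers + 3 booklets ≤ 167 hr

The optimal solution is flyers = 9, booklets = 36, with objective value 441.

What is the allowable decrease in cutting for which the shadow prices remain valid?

100.8

Binding constraints: ink, cutting. The basis is B = [[5,1],[1,3]] with det 14.
Per unit decrease in cutting, x* moves by d = (0.0714, -0.3571).
The basis stays optimal until booklets reaches 0; allowable decrease = 100.8 hr.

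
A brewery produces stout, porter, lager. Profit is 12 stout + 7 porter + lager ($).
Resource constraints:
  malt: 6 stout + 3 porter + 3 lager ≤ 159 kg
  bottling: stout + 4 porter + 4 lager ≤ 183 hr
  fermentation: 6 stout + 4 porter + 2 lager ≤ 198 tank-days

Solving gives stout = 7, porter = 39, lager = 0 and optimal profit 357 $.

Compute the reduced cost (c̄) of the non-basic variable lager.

At the optimum: malt uses 159 of 159 (binding); bottling uses 163 of 183 (slack = 20); fermentation uses 198 of 198 (binding).
By complementary slackness, y = 0 for the non-binding constraint.
Dual feasibility on the basic columns requires 6·y_malt + 6·y_fermentation = 12, 3·y_malt + 4·y_fermentation = 7.
This yields shadow prices y_malt = 1, y_fermentation = 1.
Reduced cost of lager: c₃ − yᵀa₃ = 1 − (1·3 + 1·2) = 1 − 5 = -4.

-4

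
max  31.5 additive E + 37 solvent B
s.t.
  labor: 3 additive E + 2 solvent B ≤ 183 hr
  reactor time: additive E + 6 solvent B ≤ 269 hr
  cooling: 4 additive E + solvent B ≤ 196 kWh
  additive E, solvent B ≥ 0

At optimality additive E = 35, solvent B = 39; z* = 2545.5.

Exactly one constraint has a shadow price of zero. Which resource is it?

labor: 183/183 (binding)
reactor time: 269/269 (binding)
cooling: 179/196 (slack 17)
By complementary slackness, a constraint with positive slack has shadow price 0 → cooling.

cooling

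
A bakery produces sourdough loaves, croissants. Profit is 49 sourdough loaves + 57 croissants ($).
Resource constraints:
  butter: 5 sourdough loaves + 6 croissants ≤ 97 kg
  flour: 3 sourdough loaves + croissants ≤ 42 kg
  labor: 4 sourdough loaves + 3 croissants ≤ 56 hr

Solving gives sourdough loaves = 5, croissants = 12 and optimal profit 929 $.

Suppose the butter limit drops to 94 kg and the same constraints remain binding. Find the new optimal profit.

902

Binding: butter and labor. Non-binding: flour (15 unused).
Since flour is not tight, its dual is 0.
The binding rows give the dual system: 5·y_butter + 4·y_labor = 49 and 6·y_butter + 3·y_labor = 57.
Solving: y_butter = 9, y_labor = 1.
Δz = y_butter·Δb = 9 × (-3) = -27, so new z* = 929 − 27 = 902.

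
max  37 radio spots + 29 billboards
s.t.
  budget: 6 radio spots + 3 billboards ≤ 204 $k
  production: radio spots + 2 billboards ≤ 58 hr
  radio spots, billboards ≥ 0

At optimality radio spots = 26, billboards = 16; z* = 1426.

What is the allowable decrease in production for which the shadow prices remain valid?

Binding constraints: budget, production. The basis is B = [[6,3],[1,2]] with det 9.
Per unit decrease in production, x* moves by d = (0.3333, -0.6667).
The basis stays optimal until billboards reaches 0; allowable decrease = 24 hr.

24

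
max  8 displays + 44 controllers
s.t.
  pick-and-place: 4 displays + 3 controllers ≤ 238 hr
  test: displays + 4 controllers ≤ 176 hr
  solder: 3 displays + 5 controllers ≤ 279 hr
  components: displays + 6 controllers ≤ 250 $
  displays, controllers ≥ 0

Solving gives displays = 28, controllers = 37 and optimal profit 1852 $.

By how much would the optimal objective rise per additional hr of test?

2

At the optimum: pick-and-place uses 223 of 238 (slack = 15); test uses 176 of 176 (binding); solder uses 269 of 279 (slack = 10); components uses 250 of 250 (binding).
Slack constraints have shadow price 0 (complementary slackness).
The binding rows give the dual system: 1·y_test + 1·y_components = 8 and 4·y_test + 6·y_components = 44.
Solving: y_test = 2, y_components = 6.
Shadow price of test = 2.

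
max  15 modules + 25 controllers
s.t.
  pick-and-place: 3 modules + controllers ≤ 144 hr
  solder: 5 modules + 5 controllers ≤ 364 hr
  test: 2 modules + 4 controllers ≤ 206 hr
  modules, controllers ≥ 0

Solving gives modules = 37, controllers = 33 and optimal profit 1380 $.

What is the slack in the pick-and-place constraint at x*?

pick-and-place used = 3·37 + 1·33 = 144; slack = 144 − 144 = 0.

0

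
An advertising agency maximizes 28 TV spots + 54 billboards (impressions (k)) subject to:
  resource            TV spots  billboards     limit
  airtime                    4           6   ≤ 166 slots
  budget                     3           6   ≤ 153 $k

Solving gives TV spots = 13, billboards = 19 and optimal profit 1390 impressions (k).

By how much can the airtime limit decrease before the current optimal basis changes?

Binding constraints: airtime, budget. The basis is B = [[4,6],[3,6]] with det 6.
Per unit decrease in airtime, x* moves by d = (-1, 0.5).
The basis stays optimal until TV spots reaches 0; allowable decrease = 13 slots.

13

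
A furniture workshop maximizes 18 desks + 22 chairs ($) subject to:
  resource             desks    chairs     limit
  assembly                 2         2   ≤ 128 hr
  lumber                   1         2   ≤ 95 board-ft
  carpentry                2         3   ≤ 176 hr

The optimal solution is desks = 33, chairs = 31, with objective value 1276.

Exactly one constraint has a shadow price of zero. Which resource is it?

carpentry

assembly: 128/128 (binding)
lumber: 95/95 (binding)
carpentry: 159/176 (slack 17)
By complementary slackness, a constraint with positive slack has shadow price 0 → carpentry.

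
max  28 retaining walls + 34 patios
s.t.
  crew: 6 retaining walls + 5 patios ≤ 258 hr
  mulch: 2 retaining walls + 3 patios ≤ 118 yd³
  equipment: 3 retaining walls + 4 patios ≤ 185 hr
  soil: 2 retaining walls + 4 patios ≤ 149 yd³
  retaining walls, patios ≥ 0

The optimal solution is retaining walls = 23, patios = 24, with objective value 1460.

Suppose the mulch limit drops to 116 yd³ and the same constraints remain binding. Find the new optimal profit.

At the optimum: crew uses 258 of 258 (binding); mulch uses 118 of 118 (binding); equipment uses 165 of 185 (slack = 20); soil uses 142 of 149 (slack = 7).
By complementary slackness, y = 0 for the non-binding constraints.
The binding rows give the dual system: 6·y_crew + 2·y_mulch = 28 and 5·y_crew + 3·y_mulch = 34.
This yields shadow prices y_crew = 2, y_mulch = 8.
Δz = y_mulch·Δb = 8 × (-2) = -16, so new z* = 1460 − 16 = 1444.

1444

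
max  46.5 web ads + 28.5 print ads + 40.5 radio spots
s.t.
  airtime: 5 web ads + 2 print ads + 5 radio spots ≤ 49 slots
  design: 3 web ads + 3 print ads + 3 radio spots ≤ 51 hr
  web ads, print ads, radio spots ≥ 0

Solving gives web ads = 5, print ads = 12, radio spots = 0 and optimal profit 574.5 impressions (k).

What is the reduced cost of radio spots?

-6

Both airtime and design are binding at x*.
From A_Bᵀ y = c: 5·y_airtime + 3·y_design = 46.5; 2·y_airtime + 3·y_design = 28.5.
Solving: y_airtime = 6, y_design = 5.5.
Reduced cost of radio spots: c₃ − yᵀa₃ = 40.5 − (6·5 + 5.5·3) = 40.5 − 46.5 = -6.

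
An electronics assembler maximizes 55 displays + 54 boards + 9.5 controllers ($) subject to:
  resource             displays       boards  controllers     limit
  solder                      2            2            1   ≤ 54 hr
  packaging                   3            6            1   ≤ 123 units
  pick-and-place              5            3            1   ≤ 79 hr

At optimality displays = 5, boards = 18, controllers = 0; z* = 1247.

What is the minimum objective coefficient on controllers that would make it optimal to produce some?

Check each constraint at x*: solder 46/54 (slack 8); packaging 123/123 (tight); pick-and-place 79/79 (tight).
By complementary slackness, y = 0 for the non-binding constraint.
The binding rows give the dual system: 3·y_packaging + 5·y_pick-and-place = 55 and 6·y_packaging + 3·y_pick-and-place = 54.
Solving: y_packaging = 5, y_pick-and-place = 8.
controllers enters the basis when its profit ≥ yᵀa₃ = 5·1 + 8·1 = 13.

13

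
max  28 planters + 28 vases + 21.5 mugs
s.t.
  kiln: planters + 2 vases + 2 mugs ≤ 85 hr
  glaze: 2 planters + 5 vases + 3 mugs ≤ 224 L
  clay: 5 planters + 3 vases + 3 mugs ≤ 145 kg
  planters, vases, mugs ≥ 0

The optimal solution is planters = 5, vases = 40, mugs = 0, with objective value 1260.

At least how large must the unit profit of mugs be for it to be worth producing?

At the optimum: kiln uses 85 of 85 (binding); glaze uses 210 of 224 (slack = 14); clay uses 145 of 145 (binding).
Since glaze is not tight, its dual is 0.
The binding rows give the dual system: 1·y_kiln + 5·y_clay = 28 and 2·y_kiln + 3·y_clay = 28.
→ y_kiln = 8 and y_clay = 4.
mugs enters the basis when its profit ≥ yᵀa₃ = 8·2 + 4·3 = 28.

28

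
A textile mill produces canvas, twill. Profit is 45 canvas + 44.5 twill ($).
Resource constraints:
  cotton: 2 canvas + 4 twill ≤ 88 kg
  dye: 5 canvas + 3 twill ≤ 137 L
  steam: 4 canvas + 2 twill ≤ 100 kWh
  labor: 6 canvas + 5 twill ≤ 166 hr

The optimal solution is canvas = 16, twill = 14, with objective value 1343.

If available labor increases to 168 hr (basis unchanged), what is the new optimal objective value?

At the optimum: cotton uses 88 of 88 (binding); dye uses 122 of 137 (slack = 15); steam uses 92 of 100 (slack = 8); labor uses 166 of 166 (binding).
Slack constraints have shadow price 0 (complementary slackness).
Dual feasibility on the basic columns requires 2·y_cotton + 6·y_labor = 45, 4·y_cotton + 5·y_labor = 44.5.
Solving: y_cotton = 3, y_labor = 6.5.
Δz = y_labor·Δb = 6.5 × (2) = 13, so new z* = 1343 + 13 = 1356.

1356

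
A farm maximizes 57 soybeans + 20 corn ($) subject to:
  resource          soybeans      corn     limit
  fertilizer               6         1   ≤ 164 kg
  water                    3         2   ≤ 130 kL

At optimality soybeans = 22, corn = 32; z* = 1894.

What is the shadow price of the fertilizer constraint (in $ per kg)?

At the optimum: fertilizer uses 164 of 164 (binding); water uses 130 of 130 (binding).
From A_Bᵀ y = c: 6·y_fertilizer + 3·y_water = 57; 1·y_fertilizer + 2·y_water = 20.
This yields shadow prices y_fertilizer = 6, y_water = 7.
Shadow price of fertilizer = 6.

6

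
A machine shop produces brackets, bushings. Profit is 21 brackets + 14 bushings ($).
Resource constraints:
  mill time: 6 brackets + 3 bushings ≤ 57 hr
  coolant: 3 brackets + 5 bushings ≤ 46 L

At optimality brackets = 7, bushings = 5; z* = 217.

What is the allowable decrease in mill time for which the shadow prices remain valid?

Binding constraints: mill time, coolant. The basis is B = [[6,3],[3,5]] with det 21.
Per unit decrease in mill time, x* moves by d = (-0.2381, 0.1429).
The basis stays optimal until brackets reaches 0; allowable decrease = 29.4 hr.

29.4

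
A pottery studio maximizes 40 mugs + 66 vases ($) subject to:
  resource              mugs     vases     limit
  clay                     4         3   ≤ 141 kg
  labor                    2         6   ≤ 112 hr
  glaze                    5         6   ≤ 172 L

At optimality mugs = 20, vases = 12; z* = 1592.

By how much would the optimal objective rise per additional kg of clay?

0

Check each constraint at x*: clay 116/141 (slack 25); labor 112/112 (tight); glaze 172/172 (tight).
Since clay is not tight, its dual is 0.
Dual feasibility on the basic columns requires 2·y_labor + 5·y_glaze = 40, 6·y_labor + 6·y_glaze = 66.
→ y_labor = 5 and y_glaze = 6.
Shadow price of clay = 0.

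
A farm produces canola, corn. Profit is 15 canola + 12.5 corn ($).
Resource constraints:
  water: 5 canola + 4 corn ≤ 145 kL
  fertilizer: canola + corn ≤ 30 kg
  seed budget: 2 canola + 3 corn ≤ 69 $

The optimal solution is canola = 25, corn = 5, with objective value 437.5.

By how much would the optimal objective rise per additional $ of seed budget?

0

Check each constraint at x*: water 145/145 (tight); fertilizer 30/30 (tight); seed budget 65/69 (slack 4).
By complementary slackness, y = 0 for the non-binding constraint.
From A_Bᵀ y = c: 5·y_water + 1·y_fertilizer = 15; 4·y_water + 1·y_fertilizer = 12.5.
Solving: y_water = 2.5, y_fertilizer = 2.5.
Shadow price of seed budget = 0.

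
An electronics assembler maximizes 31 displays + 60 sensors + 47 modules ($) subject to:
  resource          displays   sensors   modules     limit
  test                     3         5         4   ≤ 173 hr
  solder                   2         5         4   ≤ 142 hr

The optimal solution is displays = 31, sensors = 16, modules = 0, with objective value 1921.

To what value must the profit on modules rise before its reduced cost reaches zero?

48

Check each constraint at x*: test 173/173 (tight); solder 142/142 (tight).
Dual feasibility on the basic columns requires 3·y_test + 2·y_solder = 31, 5·y_test + 5·y_solder = 60.
→ y_test = 7 and y_solder = 5.
modules enters the basis when its profit ≥ yᵀa₃ = 7·4 + 5·4 = 48.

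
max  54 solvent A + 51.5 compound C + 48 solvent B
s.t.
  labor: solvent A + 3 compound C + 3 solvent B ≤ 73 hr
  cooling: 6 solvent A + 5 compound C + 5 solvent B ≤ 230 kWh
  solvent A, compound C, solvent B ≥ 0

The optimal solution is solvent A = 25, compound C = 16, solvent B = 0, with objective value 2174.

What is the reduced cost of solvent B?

-3.5

Both labor and cooling are binding at x*.
The binding rows give the dual system: 1·y_labor + 6·y_cooling = 54 and 3·y_labor + 5·y_cooling = 51.5.
→ y_labor = 3 and y_cooling = 8.5.
Reduced cost of solvent B: c₃ − yᵀa₃ = 48 − (3·3 + 8.5·5) = 48 − 51.5 = -3.5.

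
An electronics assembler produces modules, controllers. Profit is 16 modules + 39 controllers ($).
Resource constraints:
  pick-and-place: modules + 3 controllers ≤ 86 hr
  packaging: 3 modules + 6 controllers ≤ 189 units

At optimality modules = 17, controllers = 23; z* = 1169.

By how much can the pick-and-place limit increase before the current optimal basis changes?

Binding constraints: pick-and-place, packaging. The basis is B = [[1,3],[3,6]] with det -3.
Per unit increase in pick-and-place, x* moves by d = (-2, 1).
The basis stays optimal until modules reaches 0; allowable increase = 8.5 hr.

8.5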